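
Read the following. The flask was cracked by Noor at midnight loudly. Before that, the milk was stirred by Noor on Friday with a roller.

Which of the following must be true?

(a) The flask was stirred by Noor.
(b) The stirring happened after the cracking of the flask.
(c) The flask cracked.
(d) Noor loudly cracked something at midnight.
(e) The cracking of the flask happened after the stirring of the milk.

(a) Not entailed — Noor stirred the milk, not the flask; the flask belongs to the cracking event.
(b) Not entailed — the narrative places the stirring before the cracking, not after.
(c) Entailed — 'Noor cracked the flask' is causative; it entails the inchoative 'the flask cracked'.
(d) Entailed — generalizing the patient leaves a sub-description the original still satisfies.
(e) Entailed — the narrative places the stirring before the cracking.

(c), (d), (e)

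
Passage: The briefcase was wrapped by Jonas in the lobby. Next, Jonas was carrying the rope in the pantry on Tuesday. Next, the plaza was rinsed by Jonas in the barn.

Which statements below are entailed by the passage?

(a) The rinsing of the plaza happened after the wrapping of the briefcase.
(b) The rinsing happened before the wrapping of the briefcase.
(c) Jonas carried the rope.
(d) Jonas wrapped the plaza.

(a), (c)

(a) Entailed — the narrative places the wrapping before the rinsing.
(b) Not entailed — the narrative places the wrapping before the rinsing, not after.
(c) Entailed — 'carry' is an activity; 'was carrying' entails that some carrying happened, so 'carried' holds.
(d) Not entailed — Jonas wrapped the briefcase, not the plaza; the plaza belongs to the rinsing event.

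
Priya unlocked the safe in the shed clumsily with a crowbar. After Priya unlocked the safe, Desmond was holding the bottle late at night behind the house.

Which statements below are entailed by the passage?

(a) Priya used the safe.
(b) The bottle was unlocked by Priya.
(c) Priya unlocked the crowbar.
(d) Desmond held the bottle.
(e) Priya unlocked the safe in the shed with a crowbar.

(a) Not entailed — the safe is the patient, not an instrument — Priya used a crowbar.
(b) Not entailed — Priya unlocked the safe, not the bottle; the bottle belongs to the holding event.
(c) Not entailed — the crowbar is the instrument, not what was unlocked.
(d) Entailed — 'hold' is an activity; 'was holding' entails that some holding happened, so 'held' holds.
(e) Entailed — every conjunct here is already in the original unlocking event.

(d), (e)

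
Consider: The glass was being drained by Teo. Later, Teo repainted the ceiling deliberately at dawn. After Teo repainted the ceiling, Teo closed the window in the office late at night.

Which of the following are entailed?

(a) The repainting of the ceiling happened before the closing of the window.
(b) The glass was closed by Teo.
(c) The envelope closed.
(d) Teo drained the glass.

(a) Entailed — the narrative places the repainting before the closing.
(b) Not entailed — Teo closed the window, not the glass; the glass belongs to the draining event.
(c) Not entailed — the window is what closed, not the envelope.
(d) Not entailed — 'was draining' is progressive on an accomplishment; it does not entail the completed 'drained'.

(a)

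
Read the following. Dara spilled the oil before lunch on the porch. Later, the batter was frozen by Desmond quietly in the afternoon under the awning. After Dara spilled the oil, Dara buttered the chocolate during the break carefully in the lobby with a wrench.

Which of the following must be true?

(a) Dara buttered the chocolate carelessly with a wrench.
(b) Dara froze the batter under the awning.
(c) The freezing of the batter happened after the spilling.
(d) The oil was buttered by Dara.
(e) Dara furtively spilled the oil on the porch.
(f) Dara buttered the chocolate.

(a) Not entailed — 'carelessly' adds a manner not in (and inconsistent with) the original.
(b) Not entailed — the passage has Desmond freezing the batter, not Dara.
(c) Entailed — the narrative places the spilling before the freezing.
(d) Not entailed — Dara buttered the chocolate, not the oil; the oil belongs to the spilling event.
(e) Not entailed — 'furtively' adds information not in the original event.
(f) Entailed — every conjunct here is already in the original buttering event.

(c), (f)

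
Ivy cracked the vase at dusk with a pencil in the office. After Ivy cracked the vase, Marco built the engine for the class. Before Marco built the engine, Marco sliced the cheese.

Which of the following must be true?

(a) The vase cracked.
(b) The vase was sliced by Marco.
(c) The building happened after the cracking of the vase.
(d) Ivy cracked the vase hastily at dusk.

(a) Entailed — 'Ivy cracked the vase' is causative; it entails the inchoative 'the vase cracked'.
(b) Not entailed — Marco sliced the cheese, not the vase; the vase belongs to the cracking event.
(c) Entailed — the narrative places the cracking before the building.
(d) Not entailed — 'hastily' adds information not in the original event.

(a), (c)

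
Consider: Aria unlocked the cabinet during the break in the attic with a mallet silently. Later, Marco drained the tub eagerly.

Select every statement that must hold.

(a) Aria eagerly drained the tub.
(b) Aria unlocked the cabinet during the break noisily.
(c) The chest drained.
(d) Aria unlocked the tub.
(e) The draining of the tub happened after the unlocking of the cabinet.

(e)

(a) Not entailed — the passage has Marco draining the tub, not Aria.
(b) Not entailed — 'noisily' adds a manner not in (and inconsistent with) the original.
(c) Not entailed — the tub is what drained, not the chest.
(d) Not entailed — Aria unlocked the cabinet, not the tub; the tub belongs to the draining event.
(e) Entailed — the narrative places the unlocking before the draining.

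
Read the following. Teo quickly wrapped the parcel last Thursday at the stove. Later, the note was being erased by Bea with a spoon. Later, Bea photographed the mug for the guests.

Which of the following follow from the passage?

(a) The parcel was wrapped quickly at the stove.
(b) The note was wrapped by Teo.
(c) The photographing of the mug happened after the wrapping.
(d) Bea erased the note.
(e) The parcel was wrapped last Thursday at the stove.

(a) Entailed — this follows by dropping conjuncts from the wrapping event's description.
(b) Not entailed — Teo wrapped the parcel, not the note; the note belongs to the erasing event.
(c) Entailed — the narrative places the wrapping before the photographing.
(d) Not entailed — 'was erasing' is progressive on an accomplishment; it does not entail the completed 'erased'.
(e) Entailed — the original entails any weakening of itself; this just drops 'quickly' and generalizes the agent.

(a), (c), (e)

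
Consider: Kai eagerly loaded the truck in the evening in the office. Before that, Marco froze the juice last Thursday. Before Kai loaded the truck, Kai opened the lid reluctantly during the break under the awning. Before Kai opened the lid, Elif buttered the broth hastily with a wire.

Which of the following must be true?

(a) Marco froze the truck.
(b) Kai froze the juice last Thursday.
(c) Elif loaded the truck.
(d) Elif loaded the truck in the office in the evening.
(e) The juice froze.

(a) Not entailed — Marco froze the juice, not the truck; the truck belongs to the loading event.
(b) Not entailed — the passage has Marco freezing the juice, not Kai.
(c) Not entailed — the passage has Kai loading the truck, not Elif.
(d) Not entailed — the passage has Kai loading the truck, not Elif.
(e) Entailed — 'Marco froze the juice' is causative; it entails the inchoative 'the juice froze'.

(e)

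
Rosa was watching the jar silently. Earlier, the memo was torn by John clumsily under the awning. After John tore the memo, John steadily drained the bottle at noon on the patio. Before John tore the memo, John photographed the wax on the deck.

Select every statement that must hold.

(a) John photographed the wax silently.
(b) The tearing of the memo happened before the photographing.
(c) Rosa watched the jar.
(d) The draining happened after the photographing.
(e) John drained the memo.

(a) Not entailed — 'silently' adds information not in the original event.
(b) Not entailed — the narrative places the photographing before the tearing, not after.
(c) Entailed — 'watch' is an activity; 'was watching' entails that some watching happened, so 'watched' holds.
(d) Entailed — the narrative places the photographing before the draining.
(e) Not entailed — John drained the bottle, not the memo; the memo belongs to the tearing event.

(c), (d)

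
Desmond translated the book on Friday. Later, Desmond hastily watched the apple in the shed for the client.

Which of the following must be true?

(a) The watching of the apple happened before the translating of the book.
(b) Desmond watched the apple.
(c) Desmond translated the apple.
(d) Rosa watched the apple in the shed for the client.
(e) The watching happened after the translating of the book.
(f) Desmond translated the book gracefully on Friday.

(a) Not entailed — the narrative places the translating before the watching, not after.
(b) Entailed — every conjunct here is already in the original watching event.
(c) Not entailed — Desmond translated the book, not the apple; the apple belongs to the watching event.
(d) Not entailed — the passage has Desmond watching the apple, not Rosa.
(e) Entailed — the narrative places the translating before the watching.
(f) Not entailed — 'gracefully' adds information not in the original event.

(b), (e)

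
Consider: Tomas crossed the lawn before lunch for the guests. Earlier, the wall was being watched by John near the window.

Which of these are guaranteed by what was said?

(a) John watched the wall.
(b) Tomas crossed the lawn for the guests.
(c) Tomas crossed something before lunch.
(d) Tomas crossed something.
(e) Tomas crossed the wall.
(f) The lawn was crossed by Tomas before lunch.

(a) Entailed — 'watch' is an activity; 'was watching' entails that some watching happened, so 'watched' holds.
(b) Entailed — this follows by dropping conjuncts from the crossing event's description.
(c) Entailed — every conjunct here is already in the original crossing event.
(d) Entailed — the original entails any weakening of itself; this just drops 'before lunch', 'for the guests' and generalizes the patient.
(e) Not entailed — Tomas crossed the lawn, not the wall; the wall belongs to the watching event.
(f) Entailed — the original entails any weakening of itself; this just drops 'for the guests'.

(a), (b), (c), (d), (f)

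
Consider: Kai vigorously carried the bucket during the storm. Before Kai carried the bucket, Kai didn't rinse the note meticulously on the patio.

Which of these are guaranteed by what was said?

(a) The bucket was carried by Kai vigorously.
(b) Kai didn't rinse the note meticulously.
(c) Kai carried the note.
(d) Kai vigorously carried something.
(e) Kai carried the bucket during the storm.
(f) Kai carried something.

(a), (d), (e), (f)

(a) Entailed — this follows by dropping conjuncts from the carrying event's description.
(b) Not entailed — dropping 'on the patio' under negation is not valid — the original leaves open that Kai rinsed the note some other way.
(c) Not entailed — Kai carried the bucket, not the note; the note belongs to the rinsing event.
(d) Entailed — this follows by dropping conjuncts from the carrying event's description.
(e) Entailed — the original entails any weakening of itself; this just drops 'vigorously'.
(f) Entailed — the original entails any weakening of itself; this just drops 'vigorously', 'during the storm' and generalizes the patient.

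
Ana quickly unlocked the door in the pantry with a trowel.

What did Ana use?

a trowel

'with a trowel' marks the instrument of the unlocking event.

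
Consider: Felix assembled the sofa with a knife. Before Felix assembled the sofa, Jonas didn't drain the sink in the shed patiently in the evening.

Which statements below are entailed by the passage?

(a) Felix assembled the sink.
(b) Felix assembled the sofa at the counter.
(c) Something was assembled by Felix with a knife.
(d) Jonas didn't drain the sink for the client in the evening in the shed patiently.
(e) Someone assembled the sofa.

(c), (d), (e)

(a) Not entailed — Felix assembled the sofa, not the sink; the sink belongs to the draining event.
(b) Not entailed — 'at the counter' adds information not in the original event.
(c) Entailed — the original entails any weakening of itself; this just generalizes the patient.
(d) Entailed — under negation, adding a further restriction is entailed: if no such draining event occurred, none occurred for the client either.
(e) Entailed — the original entails any weakening of itself; this just drops 'with a knife' and generalizes the agent.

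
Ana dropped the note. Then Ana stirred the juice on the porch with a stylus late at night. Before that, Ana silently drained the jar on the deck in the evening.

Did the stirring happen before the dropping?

The narrative orders the dropping before the stirring.

no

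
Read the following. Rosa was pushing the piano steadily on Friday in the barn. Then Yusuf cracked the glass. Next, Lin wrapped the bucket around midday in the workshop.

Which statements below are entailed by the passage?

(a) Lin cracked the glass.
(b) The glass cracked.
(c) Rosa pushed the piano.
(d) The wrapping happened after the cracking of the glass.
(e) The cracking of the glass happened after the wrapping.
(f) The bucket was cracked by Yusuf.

(a) Not entailed — the passage has Yusuf cracking the glass, not Lin.
(b) Entailed — 'Yusuf cracked the glass' is causative; it entails the inchoative 'the glass cracked'.
(c) Entailed — 'push' is an activity; 'was pushing' entails that some pushing happened, so 'pushed' holds.
(d) Entailed — the narrative places the cracking before the wrapping.
(e) Not entailed — the narrative places the cracking before the wrapping, not after.
(f) Not entailed — Yusuf cracked the glass, not the bucket; the bucket belongs to the wrapping event.

(b), (c), (d)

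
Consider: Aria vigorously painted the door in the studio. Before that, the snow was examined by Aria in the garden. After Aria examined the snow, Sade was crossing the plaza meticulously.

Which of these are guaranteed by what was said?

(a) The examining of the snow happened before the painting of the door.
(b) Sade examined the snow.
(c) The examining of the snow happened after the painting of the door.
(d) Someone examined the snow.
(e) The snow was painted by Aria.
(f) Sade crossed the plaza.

(a), (d)

(a) Entailed — the narrative places the examining before the painting.
(b) Not entailed — the passage has Aria examining the snow, not Sade.
(c) Not entailed — the narrative places the examining before the painting, not after.
(d) Entailed — every conjunct here is already in the original examining event.
(e) Not entailed — Aria painted the door, not the snow; the snow belongs to the examining event.
(f) Not entailed — 'was crossing' is progressive on an accomplishment; it does not entail the completed 'crossed'.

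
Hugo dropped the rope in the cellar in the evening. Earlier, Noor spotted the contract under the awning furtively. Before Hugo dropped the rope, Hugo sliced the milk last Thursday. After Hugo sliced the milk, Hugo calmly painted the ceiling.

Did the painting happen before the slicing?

no

The narrative orders the slicing before the painting.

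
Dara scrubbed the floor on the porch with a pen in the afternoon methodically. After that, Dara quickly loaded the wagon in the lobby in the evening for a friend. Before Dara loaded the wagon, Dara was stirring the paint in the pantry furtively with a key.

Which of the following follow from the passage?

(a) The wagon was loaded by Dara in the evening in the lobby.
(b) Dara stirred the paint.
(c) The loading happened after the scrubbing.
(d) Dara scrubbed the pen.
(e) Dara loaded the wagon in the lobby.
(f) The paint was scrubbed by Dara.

(a), (b), (c), (e)

(a) Entailed — this follows by dropping conjuncts from the loading event's description.
(b) Entailed — 'stir' is an activity; 'was stirring' entails that some stirring happened, so 'stirred' holds.
(c) Entailed — the narrative places the scrubbing before the loading.
(d) Not entailed — the pen is the instrument, not what was scrubbed.
(e) Entailed — this follows by dropping conjuncts from the loading event's description.
(f) Not entailed — Dara scrubbed the floor, not the paint; the paint belongs to the stirring event.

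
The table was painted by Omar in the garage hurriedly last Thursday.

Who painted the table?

Omar

'Omar' marks the agent of the painting event.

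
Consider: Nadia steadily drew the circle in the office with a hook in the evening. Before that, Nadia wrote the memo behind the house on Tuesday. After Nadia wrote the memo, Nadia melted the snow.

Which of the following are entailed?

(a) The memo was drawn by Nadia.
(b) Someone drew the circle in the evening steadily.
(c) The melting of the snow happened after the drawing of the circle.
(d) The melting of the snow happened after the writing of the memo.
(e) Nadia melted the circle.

(a) Not entailed — Nadia drew the circle, not the memo; the memo belongs to the writing event.
(b) Entailed — every conjunct here is already in the original drawing event.
(c) Not entailed — the narrative doesn't order the drawing relative to the melting.
(d) Entailed — the narrative places the writing before the melting.
(e) Not entailed — Nadia melted the snow, not the circle; the circle belongs to the drawing event.

(b), (d)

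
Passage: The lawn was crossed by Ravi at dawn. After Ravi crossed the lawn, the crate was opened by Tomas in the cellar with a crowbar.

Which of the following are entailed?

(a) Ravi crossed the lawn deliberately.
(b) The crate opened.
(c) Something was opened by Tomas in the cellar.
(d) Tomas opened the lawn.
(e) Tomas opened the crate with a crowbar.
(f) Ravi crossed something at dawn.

(b), (c), (e), (f)

(a) Not entailed — 'deliberately' adds information not in the original event.
(b) Entailed — 'Tomas opened the crate' is causative; it entails the inchoative 'the crate opened'.
(c) Entailed — this follows by dropping conjuncts from the opening event's description.
(d) Not entailed — Tomas opened the crate, not the lawn; the lawn belongs to the crossing event.
(e) Entailed — the original entails any weakening of itself; this just drops 'in the cellar'.
(f) Entailed — this follows by dropping conjuncts from the crossing event's description.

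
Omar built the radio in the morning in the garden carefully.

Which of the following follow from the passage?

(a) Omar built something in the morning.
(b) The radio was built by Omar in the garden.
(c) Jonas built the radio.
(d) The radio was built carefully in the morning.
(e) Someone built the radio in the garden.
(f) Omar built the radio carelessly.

(a), (b), (d), (e)

(a) Entailed — dropping 'carefully', 'in the garden' and generalizing the patient leaves a sub-description the original still satisfies.
(b) Entailed — every conjunct here is already in the original building event.
(c) Not entailed — the passage has Omar building the radio, not Jonas.
(d) Entailed — dropping 'in the garden' and generalizing the agent leaves a sub-description the original still satisfies.
(e) Entailed — this follows by dropping conjuncts from the building event's description.
(f) Not entailed — 'carelessly' adds a manner not in (and inconsistent with) the original.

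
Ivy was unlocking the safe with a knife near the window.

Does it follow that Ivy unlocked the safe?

'was unlocking' is progressive; for an accomplishment like 'unlock the safe', it doesn't entail completion.

no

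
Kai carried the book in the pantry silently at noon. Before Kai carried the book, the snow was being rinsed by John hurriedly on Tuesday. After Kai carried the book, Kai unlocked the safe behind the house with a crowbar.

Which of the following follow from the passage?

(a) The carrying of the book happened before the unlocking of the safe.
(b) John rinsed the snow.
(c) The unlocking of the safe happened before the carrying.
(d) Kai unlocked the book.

(a) Entailed — the narrative places the carrying before the unlocking.
(b) Entailed — 'rinse' is an activity; 'was rinsing' entails that some rinsing happened, so 'rinsed' holds.
(c) Not entailed — the narrative places the carrying before the unlocking, not after.
(d) Not entailed — Kai unlocked the safe, not the book; the book belongs to the carrying event.

(a), (b)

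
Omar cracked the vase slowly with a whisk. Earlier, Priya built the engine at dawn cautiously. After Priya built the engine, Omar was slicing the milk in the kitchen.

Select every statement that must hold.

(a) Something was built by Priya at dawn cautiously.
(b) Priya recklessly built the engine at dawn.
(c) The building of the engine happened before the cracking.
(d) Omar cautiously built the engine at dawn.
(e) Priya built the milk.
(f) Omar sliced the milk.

(a) Entailed — this follows by dropping conjuncts from the building event's description.
(b) Not entailed — 'recklessly' adds a manner not in (and inconsistent with) the original.
(c) Entailed — the narrative places the building before the cracking.
(d) Not entailed — the passage has Priya building the engine, not Omar.
(e) Not entailed — Priya built the engine, not the milk; the milk belongs to the slicing event.
(f) Not entailed — 'was slicing' is progressive on an accomplishment; it does not entail the completed 'sliced'.

(a), (c)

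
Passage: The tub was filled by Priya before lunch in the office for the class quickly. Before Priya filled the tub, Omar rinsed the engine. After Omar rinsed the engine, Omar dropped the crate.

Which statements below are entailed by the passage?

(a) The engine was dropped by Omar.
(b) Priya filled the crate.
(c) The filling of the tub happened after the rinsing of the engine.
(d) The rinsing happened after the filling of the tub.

(c)

(a) Not entailed — Omar dropped the crate, not the engine; the engine belongs to the rinsing event.
(b) Not entailed — Priya filled the tub, not the crate; the crate belongs to the dropping event.
(c) Entailed — the narrative places the rinsing before the filling.
(d) Not entailed — the narrative places the rinsing before the filling, not after.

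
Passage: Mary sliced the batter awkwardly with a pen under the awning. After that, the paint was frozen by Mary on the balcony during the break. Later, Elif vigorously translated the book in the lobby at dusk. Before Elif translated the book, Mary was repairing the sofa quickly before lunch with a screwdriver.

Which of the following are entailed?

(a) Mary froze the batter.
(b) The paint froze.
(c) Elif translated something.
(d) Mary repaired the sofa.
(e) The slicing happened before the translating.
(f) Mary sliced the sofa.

(b), (c), (e)

(a) Not entailed — Mary froze the paint, not the batter; the batter belongs to the slicing event.
(b) Entailed — 'Mary froze the paint' is causative; it entails the inchoative 'the paint froze'.
(c) Entailed — dropping 'at dusk', 'in the lobby', 'vigorously' and generalizing the patient leaves a sub-description the original still satisfies.
(d) Not entailed — 'was repairing' is progressive on an accomplishment; it does not entail the completed 'repaired'.
(e) Entailed — the narrative places the slicing before the translating.
(f) Not entailed — Mary sliced the batter, not the sofa; the sofa belongs to the repairing event.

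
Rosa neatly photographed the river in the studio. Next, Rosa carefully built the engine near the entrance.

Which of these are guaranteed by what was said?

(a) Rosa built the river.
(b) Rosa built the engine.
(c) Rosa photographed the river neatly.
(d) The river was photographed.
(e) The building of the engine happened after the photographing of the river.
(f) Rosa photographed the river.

(b), (c), (d), (e), (f)

(a) Not entailed — Rosa built the engine, not the river; the river belongs to the photographing event.
(b) Entailed — dropping 'carefully', 'near the entrance' leaves a sub-description the original still satisfies.
(c) Entailed — every conjunct here is already in the original photographing event.
(d) Entailed — dropping 'in the studio', 'neatly' and generalizing the agent leaves a sub-description the original still satisfies.
(e) Entailed — the narrative places the photographing before the building.
(f) Entailed — dropping 'in the studio', 'neatly' leaves a sub-description the original still satisfies.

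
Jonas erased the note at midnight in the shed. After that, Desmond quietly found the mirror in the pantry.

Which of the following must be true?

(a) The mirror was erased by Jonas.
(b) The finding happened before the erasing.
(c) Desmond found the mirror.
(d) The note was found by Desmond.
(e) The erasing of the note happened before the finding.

(c), (e)

(a) Not entailed — Jonas erased the note, not the mirror; the mirror belongs to the finding event.
(b) Not entailed — the narrative places the erasing before the finding, not after.
(c) Entailed — every conjunct here is already in the original finding event.
(d) Not entailed — Desmond found the mirror, not the note; the note belongs to the erasing event.
(e) Entailed — the narrative places the erasing before the finding.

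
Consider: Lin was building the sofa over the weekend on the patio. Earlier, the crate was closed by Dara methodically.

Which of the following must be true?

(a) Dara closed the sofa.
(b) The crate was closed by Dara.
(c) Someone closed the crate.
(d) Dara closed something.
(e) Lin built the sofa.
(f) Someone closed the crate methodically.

(a) Not entailed — Dara closed the crate, not the sofa; the sofa belongs to the building event.
(b) Entailed — every conjunct here is already in the original closing event.
(c) Entailed — dropping 'methodically' and generalizing the agent leaves a sub-description the original still satisfies.
(d) Entailed — dropping 'methodically' and generalizing the patient leaves a sub-description the original still satisfies.
(e) Not entailed — 'was building' is progressive on an accomplishment; it does not entail the completed 'built'.
(f) Entailed — this follows by dropping conjuncts from the closing event's description.

(b), (c), (d), (f)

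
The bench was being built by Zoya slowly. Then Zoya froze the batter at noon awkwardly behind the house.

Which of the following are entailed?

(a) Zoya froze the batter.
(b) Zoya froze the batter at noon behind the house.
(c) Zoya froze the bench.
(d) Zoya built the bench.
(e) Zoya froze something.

(a), (b), (e)

(a) Entailed — dropping 'behind the house', 'at noon', 'awkwardly' leaves a sub-description the original still satisfies.
(b) Entailed — dropping 'awkwardly' leaves a sub-description the original still satisfies.
(c) Not entailed — Zoya froze the batter, not the bench; the bench belongs to the building event.
(d) Not entailed — 'was building' is progressive on an accomplishment; it does not entail the completed 'built'.
(e) Entailed — the original entails any weakening of itself; this just drops 'behind the house', 'at noon', 'awkwardly' and generalizes the patient.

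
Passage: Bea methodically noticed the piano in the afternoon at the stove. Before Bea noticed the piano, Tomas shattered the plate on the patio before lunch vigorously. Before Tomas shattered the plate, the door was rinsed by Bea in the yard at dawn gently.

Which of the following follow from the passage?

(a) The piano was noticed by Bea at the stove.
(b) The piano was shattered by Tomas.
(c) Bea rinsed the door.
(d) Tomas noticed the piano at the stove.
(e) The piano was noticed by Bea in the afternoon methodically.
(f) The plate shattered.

(a) Entailed — every conjunct here is already in the original noticing event.
(b) Not entailed — Tomas shattered the plate, not the piano; the piano belongs to the noticing event.
(c) Entailed — this follows by dropping conjuncts from the rinsing event's description.
(d) Not entailed — the passage has Bea noticing the piano, not Tomas.
(e) Entailed — the original entails any weakening of itself; this just drops 'at the stove'.
(f) Entailed — 'Tomas shattered the plate' is causative; it entails the inchoative 'the plate shattered'.

(a), (c), (e), (f)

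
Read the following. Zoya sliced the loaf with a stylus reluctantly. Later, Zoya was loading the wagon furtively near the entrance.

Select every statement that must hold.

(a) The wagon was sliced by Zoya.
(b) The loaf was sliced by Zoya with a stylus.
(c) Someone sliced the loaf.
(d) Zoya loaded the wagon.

(b), (c)

(a) Not entailed — Zoya sliced the loaf, not the wagon; the wagon belongs to the loading event.
(b) Entailed — dropping 'reluctantly' leaves a sub-description the original still satisfies.
(c) Entailed — this follows by dropping conjuncts from the slicing event's description.
(d) Not entailed — 'was loading' is progressive on an accomplishment; it does not entail the completed 'loaded'.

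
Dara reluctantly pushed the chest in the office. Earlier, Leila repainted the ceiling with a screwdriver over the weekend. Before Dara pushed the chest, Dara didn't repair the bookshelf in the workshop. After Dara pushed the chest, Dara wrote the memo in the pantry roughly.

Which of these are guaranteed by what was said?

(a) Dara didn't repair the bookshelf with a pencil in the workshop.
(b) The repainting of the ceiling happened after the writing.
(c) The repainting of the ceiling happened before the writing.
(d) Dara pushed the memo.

(a) Entailed — under negation, adding a further restriction is entailed: if no such repairing event occurred, none occurred with a pencil either.
(b) Not entailed — the narrative places the repainting before the writing, not after.
(c) Entailed — the narrative places the repainting before the writing.
(d) Not entailed — Dara pushed the chest, not the memo; the memo belongs to the writing event.

(a), (c)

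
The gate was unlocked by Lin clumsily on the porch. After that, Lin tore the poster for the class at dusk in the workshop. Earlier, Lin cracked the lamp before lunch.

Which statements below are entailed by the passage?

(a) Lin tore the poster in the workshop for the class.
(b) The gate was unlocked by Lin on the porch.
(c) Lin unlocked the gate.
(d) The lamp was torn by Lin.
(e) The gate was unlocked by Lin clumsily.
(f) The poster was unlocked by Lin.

(a) Entailed — every conjunct here is already in the original tearing event.
(b) Entailed — every conjunct here is already in the original unlocking event.
(c) Entailed — the original entails any weakening of itself; this just drops 'clumsily', 'on the porch'.
(d) Not entailed — Lin tore the poster, not the lamp; the lamp belongs to the cracking event.
(e) Entailed — dropping 'on the porch' leaves a sub-description the original still satisfies.
(f) Not entailed — Lin unlocked the gate, not the poster; the poster belongs to the tearing event.

(a), (b), (c), (e)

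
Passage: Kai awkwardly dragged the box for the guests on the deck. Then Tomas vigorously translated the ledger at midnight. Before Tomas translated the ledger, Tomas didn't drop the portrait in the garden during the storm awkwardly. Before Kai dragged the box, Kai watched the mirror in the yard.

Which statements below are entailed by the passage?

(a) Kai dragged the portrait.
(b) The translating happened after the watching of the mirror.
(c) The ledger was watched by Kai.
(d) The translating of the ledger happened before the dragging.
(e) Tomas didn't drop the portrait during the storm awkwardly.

(b)

(a) Not entailed — Kai dragged the box, not the portrait; the portrait belongs to the dropping event.
(b) Entailed — the narrative places the watching before the translating.
(c) Not entailed — Kai watched the mirror, not the ledger; the ledger belongs to the translating event.
(d) Not entailed — the narrative places the dragging before the translating, not after.
(e) Not entailed — dropping 'in the garden' under negation is not valid — the original leaves open that Tomas dropped the portrait some other way.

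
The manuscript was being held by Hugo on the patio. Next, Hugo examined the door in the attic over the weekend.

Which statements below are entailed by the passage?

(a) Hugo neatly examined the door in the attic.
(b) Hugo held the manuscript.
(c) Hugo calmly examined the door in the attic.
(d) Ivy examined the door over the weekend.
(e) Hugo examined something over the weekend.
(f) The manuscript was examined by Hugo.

(b), (e)

(a) Not entailed — 'neatly' adds information not in the original event.
(b) Entailed — 'hold' is an activity; 'was holding' entails that some holding happened, so 'held' holds.
(c) Not entailed — 'calmly' adds information not in the original event.
(d) Not entailed — the passage has Hugo examining the door, not Ivy.
(e) Entailed — dropping 'in the attic' and generalizing the patient leaves a sub-description the original still satisfies.
(f) Not entailed — Hugo examined the door, not the manuscript; the manuscript belongs to the holding event.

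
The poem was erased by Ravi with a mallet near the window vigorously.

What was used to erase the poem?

'with a mallet' marks the instrument of the erasing event.

a mallet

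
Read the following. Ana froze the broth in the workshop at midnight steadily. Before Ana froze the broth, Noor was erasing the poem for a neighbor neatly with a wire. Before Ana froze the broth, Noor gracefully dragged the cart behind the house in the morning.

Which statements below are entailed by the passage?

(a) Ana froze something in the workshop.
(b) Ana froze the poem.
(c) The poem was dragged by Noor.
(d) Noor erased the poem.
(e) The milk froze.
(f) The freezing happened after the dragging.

(a), (f)

(a) Entailed — the original entails any weakening of itself; this just drops 'at midnight', 'steadily' and generalizes the patient.
(b) Not entailed — Ana froze the broth, not the poem; the poem belongs to the erasing event.
(c) Not entailed — Noor dragged the cart, not the poem; the poem belongs to the erasing event.
(d) Not entailed — 'was erasing' is progressive on an accomplishment; it does not entail the completed 'erased'.
(e) Not entailed — the broth is what froze, not the milk.
(f) Entailed — the narrative places the dragging before the freezing.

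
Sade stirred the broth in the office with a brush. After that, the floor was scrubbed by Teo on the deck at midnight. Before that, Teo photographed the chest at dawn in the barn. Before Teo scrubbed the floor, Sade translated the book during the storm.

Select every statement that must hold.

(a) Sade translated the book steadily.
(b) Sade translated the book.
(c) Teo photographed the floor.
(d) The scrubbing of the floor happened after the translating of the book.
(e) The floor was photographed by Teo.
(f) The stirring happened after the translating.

(a) Not entailed — 'steadily' adds information not in the original event.
(b) Entailed — this follows by dropping conjuncts from the translating event's description.
(c) Not entailed — Teo photographed the chest, not the floor; the floor belongs to the scrubbing event.
(d) Entailed — the narrative places the translating before the scrubbing.
(e) Not entailed — Teo photographed the chest, not the floor; the floor belongs to the scrubbing event.
(f) Not entailed — the narrative doesn't order the translating relative to the stirring.

(b), (d)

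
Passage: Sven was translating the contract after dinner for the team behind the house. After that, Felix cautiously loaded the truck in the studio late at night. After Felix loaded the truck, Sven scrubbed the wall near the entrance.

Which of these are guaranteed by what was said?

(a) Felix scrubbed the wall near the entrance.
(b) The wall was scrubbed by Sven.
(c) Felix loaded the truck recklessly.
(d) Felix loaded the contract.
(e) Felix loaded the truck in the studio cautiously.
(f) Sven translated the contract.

(b), (e)

(a) Not entailed — the passage has Sven scrubbing the wall, not Felix.
(b) Entailed — every conjunct here is already in the original scrubbing event.
(c) Not entailed — 'recklessly' adds a manner not in (and inconsistent with) the original.
(d) Not entailed — Felix loaded the truck, not the contract; the contract belongs to the translating event.
(e) Entailed — this follows by dropping conjuncts from the loading event's description.
(f) Not entailed — 'was translating' is progressive on an accomplishment; it does not entail the completed 'translated'.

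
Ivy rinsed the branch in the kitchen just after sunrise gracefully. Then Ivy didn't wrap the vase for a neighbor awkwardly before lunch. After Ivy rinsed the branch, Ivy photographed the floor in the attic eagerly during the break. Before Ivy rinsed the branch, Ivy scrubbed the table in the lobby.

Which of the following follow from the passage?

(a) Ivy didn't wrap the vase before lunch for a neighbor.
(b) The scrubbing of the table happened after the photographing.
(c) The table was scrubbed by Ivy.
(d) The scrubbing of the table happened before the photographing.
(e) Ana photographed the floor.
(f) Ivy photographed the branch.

(a) Not entailed — dropping 'awkwardly' under negation is not valid — the original leaves open that Ivy wrapped the vase some other way.
(b) Not entailed — the narrative places the scrubbing before the photographing, not after.
(c) Entailed — the original entails any weakening of itself; this just drops 'in the lobby'.
(d) Entailed — the narrative places the scrubbing before the photographing.
(e) Not entailed — the passage has Ivy photographing the floor, not Ana.
(f) Not entailed — Ivy photographed the floor, not the branch; the branch belongs to the rinsing event.

(c), (d)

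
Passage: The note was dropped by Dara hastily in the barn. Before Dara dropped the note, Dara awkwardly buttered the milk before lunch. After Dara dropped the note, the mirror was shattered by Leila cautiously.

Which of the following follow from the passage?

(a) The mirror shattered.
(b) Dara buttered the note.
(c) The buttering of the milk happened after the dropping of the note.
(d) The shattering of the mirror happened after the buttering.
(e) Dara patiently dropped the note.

(a), (d)

(a) Entailed — 'Leila shattered the mirror' is causative; it entails the inchoative 'the mirror shattered'.
(b) Not entailed — Dara buttered the milk, not the note; the note belongs to the dropping event.
(c) Not entailed — the narrative places the buttering before the dropping, not after.
(d) Entailed — the narrative places the buttering before the shattering.
(e) Not entailed — 'patiently' adds a manner not in (and inconsistent with) the original.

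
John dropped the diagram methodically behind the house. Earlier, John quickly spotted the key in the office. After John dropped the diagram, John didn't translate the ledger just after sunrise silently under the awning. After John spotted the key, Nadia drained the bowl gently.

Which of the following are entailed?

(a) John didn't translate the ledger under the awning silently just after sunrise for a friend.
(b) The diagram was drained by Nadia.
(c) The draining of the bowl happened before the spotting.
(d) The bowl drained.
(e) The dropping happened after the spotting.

(a) Entailed — under negation, adding a further restriction is entailed: if no such translating event occurred, none occurred for a friend either.
(b) Not entailed — Nadia drained the bowl, not the diagram; the diagram belongs to the dropping event.
(c) Not entailed — the narrative places the spotting before the draining, not after.
(d) Entailed — 'Nadia drained the bowl' is causative; it entails the inchoative 'the bowl drained'.
(e) Entailed — the narrative places the spotting before the dropping.

(a), (d), (e)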